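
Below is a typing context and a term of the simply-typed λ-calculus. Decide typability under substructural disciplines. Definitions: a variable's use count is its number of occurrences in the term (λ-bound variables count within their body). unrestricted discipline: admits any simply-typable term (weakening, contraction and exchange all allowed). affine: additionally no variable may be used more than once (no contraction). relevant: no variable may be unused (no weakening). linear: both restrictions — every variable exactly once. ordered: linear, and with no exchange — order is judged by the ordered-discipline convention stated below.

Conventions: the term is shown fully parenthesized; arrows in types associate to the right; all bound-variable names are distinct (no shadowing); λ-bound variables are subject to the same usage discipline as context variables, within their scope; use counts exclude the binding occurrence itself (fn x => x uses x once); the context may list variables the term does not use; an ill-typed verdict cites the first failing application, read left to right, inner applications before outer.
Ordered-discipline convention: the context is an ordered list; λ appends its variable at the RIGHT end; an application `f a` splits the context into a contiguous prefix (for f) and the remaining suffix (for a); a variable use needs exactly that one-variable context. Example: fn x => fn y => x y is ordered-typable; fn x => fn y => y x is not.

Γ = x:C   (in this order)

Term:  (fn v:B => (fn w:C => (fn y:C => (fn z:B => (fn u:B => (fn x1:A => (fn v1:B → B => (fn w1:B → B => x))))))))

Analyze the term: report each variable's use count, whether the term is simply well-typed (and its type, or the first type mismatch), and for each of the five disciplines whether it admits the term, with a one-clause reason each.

use counts: x=1; v (bound)=0; w (bound)=0; y (bound)=0; z (bound)=0; u (bound)=0; x1 (bound)=0; v1 (bound)=0; w1 (bound)=0
left-to-right use order: x
typing: ✓ — B → C → C → B → B → A → (B → B) → (B → B) → C
ordered: ✗ — v, w, y, z, u, x1, v1, w1 left unused
linear: ✗ — v, w, y, z, u, x1, v1, w1 left unused
affine: ✓ — no duplicate uses among x, v, w, y, z, u, x1, v1, w1
relevant: ✗ — v, w, y, z, u, x1, v1, w1 left unused
unrestricted: ✓ — well-typed at B → C → C → B → B → A → (B → B) → (B → B) → C; no restrictions here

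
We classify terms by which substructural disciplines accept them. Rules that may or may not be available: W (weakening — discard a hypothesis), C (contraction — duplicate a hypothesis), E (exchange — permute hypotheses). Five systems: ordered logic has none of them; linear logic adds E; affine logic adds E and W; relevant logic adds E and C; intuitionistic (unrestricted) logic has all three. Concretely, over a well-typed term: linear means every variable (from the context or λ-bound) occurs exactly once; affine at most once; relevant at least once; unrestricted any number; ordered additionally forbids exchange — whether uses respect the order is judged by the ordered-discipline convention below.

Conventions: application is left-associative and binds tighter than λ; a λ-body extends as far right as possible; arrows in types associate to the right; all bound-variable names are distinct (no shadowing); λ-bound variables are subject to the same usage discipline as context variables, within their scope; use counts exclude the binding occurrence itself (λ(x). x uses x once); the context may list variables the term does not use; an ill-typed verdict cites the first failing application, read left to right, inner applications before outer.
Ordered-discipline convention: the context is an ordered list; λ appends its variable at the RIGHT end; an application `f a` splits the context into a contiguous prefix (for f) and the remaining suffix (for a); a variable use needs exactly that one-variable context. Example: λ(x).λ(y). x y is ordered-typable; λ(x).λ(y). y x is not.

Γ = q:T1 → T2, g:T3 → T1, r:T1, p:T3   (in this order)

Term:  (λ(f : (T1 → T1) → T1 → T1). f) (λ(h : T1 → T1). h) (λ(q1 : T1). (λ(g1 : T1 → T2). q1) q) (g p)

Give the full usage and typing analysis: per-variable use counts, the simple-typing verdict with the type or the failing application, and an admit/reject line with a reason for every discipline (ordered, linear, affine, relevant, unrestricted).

counts: q: 1; g: 1; r: 0; p: 1; f [bound]: 1; h [bound]: 1; q1 [bound]: 1; g1 [bound]: 0
left-to-right use order: f, h, q1, q, g, p
typing: well-typed at T1
ordered ✗ (needs weakening: r, g1 unused)
linear ✗ (needs weakening: r, g1 unused)
affine ✓ (none of q, g, r, p, f, h, q1, g1 used more than once)
relevant ✗ (needs weakening: r, g1 unused)
unrestricted ✓ (typability at T1 is all that's needed)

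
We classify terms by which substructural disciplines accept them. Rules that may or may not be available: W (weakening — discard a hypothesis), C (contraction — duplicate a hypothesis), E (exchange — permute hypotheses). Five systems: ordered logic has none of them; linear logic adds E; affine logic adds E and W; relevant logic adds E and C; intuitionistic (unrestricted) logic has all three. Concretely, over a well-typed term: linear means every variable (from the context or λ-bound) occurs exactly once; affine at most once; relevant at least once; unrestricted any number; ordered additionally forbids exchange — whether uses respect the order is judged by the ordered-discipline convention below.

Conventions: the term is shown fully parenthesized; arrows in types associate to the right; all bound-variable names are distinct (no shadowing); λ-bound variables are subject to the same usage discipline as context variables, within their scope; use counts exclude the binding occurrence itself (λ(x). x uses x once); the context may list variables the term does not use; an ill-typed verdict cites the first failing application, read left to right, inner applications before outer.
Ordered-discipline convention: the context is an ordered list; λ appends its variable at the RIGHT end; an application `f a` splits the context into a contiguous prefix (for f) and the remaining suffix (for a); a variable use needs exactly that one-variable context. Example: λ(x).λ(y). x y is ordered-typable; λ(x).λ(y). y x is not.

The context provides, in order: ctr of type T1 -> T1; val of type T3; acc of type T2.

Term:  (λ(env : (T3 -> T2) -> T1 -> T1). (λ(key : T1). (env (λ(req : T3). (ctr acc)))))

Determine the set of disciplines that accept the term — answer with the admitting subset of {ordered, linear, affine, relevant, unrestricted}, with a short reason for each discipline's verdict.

accepted by: none
counts: ctr: 1×; val: 0×; acc: 1×; env (λ-bound): 1×; key (λ-bound): 0×; req (λ-bound): 0×
uses in reading order: env, ctr, acc
typing: ill-typed: an argument T2 mismatches the expected T1
ordered ✗ (the type mismatch rejects it)
linear ✗ (not simply typable)
affine ✗ (fails simple typing)
relevant ✗ (a type mismatch blocks all five)
unrestricted ✗ (the type mismatch rejects it)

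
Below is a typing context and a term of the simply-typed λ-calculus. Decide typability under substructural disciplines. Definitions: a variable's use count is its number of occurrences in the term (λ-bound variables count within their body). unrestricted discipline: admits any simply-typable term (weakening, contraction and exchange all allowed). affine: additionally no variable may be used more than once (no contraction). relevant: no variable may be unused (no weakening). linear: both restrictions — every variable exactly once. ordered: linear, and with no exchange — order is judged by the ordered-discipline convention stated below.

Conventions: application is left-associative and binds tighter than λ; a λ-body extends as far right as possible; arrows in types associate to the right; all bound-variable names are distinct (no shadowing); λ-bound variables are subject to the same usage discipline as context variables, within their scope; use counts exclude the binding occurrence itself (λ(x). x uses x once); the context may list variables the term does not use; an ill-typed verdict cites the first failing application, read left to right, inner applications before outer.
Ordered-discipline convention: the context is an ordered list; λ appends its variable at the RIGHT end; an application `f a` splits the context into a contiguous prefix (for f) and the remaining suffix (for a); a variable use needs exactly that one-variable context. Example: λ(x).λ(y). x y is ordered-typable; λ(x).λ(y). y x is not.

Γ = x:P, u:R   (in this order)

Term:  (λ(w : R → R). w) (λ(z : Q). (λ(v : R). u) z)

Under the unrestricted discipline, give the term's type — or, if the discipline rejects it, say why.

not well-typed under unrestricted — the type mismatch rejects it
counts: x: 0×; u: 1×; w (λ-bound): 1×; z (λ-bound): 1×; v (λ-bound): 0×
order of uses: w, u, z
typing: ill-typed: argument of type Q where R is required
all disciplines: ordered ✗ | linear ✗ | affine ✗ | relevant ✗ | unrestricted ✗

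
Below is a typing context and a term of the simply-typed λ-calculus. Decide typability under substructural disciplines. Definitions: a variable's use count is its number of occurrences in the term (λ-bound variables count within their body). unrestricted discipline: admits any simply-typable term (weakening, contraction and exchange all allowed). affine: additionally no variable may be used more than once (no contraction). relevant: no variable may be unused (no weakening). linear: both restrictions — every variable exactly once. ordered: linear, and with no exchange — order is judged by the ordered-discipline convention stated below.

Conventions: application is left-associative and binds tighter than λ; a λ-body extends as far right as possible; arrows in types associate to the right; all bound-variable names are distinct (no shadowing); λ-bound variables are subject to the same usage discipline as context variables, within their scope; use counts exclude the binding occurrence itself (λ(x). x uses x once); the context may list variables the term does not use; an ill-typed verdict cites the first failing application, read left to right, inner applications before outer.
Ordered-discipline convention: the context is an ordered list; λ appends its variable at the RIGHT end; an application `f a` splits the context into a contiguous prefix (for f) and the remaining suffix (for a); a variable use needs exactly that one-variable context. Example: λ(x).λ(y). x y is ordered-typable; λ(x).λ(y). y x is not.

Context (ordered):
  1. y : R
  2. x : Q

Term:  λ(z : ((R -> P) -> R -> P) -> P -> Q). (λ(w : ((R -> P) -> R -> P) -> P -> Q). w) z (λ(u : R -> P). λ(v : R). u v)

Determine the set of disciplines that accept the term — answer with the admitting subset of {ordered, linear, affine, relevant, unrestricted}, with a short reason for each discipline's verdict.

admitted by: affine, unrestricted
variable uses: y: 0; x: 0; z [bound]: 1; w [bound]: 1; u [bound]: 1; v [bound]: 1
use order (left to right): w, z, u, v
typing: ✓ — (((R -> P) -> R -> P) -> P -> Q) -> P -> Q
ordered ✗ (needs weakening: y, x unused)
linear ✗ (needs weakening: y, x unused)
affine ✓ (no duplicate uses among y, x, z, w, u, v)
relevant ✗ (needs weakening: y, x unused)
unrestricted ✓ (simply typable at (((R -> P) -> R -> P) -> P -> Q) -> P -> Q; W, C, E all held)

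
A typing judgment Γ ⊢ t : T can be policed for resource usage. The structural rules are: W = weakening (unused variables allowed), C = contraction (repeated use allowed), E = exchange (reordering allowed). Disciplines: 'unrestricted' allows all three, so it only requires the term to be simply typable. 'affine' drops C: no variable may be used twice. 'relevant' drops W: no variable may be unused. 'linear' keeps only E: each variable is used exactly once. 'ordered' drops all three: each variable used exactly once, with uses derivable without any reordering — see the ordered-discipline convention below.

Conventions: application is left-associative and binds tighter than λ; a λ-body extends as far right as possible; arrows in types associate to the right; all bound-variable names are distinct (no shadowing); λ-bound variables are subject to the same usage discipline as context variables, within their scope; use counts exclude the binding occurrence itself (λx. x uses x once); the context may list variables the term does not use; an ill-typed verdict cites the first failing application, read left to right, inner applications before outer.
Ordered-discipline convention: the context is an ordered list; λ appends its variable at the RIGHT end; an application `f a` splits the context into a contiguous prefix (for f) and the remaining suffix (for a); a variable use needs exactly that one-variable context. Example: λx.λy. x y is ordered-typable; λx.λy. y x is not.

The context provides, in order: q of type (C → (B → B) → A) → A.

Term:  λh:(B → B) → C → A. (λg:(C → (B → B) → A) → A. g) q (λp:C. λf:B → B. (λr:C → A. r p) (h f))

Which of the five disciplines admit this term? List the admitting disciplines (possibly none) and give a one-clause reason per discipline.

admitted in: linear, affine, relevant, unrestricted
usage: q=1, h (bound)=1, g (bound)=1, p (bound)=1, f (bound)=1, r (bound)=1
left-to-right use order: g, q, r, p, h, f
typing: well-typed at ((B → B) → C → A) → A
ordered ✗ (needs exchange: uses follow g, q, r, p, h, f)
linear ✓ (each of q, h, g, p, f, r used exactly once)
affine ✓ (none of q, h, g, p, f, r used more than once)
relevant ✓ (q, h, g, p, f, r: all used, weakening unneeded)
unrestricted ✓ (well-typed at ((B → B) → C → A) → A; no restrictions here)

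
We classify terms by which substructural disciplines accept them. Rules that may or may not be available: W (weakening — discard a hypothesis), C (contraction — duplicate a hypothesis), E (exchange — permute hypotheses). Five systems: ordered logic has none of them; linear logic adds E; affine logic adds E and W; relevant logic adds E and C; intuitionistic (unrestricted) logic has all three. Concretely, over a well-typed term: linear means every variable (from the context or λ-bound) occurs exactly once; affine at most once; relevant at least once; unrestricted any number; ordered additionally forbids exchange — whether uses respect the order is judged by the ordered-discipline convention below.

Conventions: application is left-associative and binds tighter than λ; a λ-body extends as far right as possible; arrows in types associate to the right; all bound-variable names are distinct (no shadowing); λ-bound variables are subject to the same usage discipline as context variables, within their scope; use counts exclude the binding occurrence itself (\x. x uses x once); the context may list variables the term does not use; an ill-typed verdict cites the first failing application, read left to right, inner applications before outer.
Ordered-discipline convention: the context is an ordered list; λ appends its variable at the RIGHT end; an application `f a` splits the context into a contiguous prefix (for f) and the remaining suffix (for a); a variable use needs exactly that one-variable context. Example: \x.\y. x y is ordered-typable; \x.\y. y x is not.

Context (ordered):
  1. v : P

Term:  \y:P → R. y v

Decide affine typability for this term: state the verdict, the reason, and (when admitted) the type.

yes — none of v, y used more than once; term : (P → R) → R
counts: v=1, y (λ-bound)=1
use order (left to right): y, v
typing: well-typed — term : (P → R) → R
across the five disciplines: ordered ✗, linear ✓, affine ✓, relevant ✓, unrestricted ✓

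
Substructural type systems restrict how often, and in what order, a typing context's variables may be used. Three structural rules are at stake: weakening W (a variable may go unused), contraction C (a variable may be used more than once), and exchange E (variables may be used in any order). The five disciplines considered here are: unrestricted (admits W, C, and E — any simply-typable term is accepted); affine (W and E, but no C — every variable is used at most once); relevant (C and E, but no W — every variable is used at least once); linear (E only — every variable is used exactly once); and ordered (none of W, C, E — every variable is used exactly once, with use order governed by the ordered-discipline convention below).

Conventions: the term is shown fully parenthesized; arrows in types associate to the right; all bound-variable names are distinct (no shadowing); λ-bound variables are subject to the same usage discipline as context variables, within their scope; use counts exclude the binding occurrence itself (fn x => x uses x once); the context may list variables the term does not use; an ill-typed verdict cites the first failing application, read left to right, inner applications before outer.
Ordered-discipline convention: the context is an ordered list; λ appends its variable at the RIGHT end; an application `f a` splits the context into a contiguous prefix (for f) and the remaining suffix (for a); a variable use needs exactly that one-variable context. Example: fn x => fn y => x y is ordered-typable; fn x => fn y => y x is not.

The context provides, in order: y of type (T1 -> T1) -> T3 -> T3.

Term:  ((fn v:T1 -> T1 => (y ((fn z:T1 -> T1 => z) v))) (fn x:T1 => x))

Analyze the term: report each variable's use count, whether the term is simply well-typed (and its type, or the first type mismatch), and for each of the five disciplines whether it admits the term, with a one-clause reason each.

variable uses: y ×1, v (bound) ×1, z (bound) ×1, x (bound) ×1
left-to-right use order: y, z, v, x
typing: the term checks, with type T3 -> T3
ordered: ✓, y, v, z, x: once each, no exchange needed
linear: ✓, each of y, v, z, x used exactly once
affine: ✓, y, v, z, x: no repeats, contraction unneeded
relevant: ✓, every one of y, v, z, x appears
unrestricted: ✓, simply typable at T3 -> T3; W, C, E all held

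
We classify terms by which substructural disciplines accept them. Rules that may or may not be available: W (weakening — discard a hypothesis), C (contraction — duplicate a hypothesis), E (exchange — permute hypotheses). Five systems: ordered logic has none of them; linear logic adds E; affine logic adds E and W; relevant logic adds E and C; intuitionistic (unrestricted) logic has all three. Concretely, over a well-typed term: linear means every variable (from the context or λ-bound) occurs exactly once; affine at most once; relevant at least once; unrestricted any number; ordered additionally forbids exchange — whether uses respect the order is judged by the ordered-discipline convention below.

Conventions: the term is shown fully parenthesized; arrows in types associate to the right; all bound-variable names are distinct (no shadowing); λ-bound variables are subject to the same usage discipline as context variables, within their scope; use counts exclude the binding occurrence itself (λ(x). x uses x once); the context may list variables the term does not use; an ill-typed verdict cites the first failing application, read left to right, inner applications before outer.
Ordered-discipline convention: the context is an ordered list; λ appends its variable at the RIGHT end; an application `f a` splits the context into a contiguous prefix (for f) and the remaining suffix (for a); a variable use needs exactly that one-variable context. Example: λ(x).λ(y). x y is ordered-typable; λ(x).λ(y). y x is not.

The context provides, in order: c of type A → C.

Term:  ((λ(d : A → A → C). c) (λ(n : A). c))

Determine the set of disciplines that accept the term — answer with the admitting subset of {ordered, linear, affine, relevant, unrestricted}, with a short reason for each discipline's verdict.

admitting disciplines: unrestricted
counts: c: 2×, d (bound): 0×, n (bound): 0×
uses in reading order: c, c
typing: well-typed — term : A → C
ordered: ✗, repeated use of c ×2; unused: d, n — weakening required
linear: ✗, repeated use of c ×2; unused: d, n — weakening required
affine: ✗, repeated use of c ×2
relevant: ✗, unused: d, n — weakening required
unrestricted: ✓, well-typed at A → C; no restrictions here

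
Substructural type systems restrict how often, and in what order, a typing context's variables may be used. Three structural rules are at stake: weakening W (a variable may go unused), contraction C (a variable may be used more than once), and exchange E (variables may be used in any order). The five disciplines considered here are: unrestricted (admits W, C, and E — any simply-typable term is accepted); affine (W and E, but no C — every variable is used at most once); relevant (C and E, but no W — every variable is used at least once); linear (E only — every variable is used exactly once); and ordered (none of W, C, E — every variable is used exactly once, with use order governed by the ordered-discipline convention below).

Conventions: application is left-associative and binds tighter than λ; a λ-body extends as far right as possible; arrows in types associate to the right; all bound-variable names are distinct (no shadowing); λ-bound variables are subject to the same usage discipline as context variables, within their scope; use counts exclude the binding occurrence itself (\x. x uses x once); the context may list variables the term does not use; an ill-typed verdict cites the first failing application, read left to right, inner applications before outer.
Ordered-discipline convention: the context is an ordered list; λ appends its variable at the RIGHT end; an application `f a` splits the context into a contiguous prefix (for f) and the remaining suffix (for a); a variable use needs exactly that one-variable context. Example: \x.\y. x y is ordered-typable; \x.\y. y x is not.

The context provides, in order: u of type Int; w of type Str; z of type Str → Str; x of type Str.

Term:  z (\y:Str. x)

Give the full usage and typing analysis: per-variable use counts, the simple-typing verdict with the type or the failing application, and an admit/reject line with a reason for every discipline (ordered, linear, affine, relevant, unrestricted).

use counts: u: 0×, w: 0×, z: 1×, x: 1×, y (λ-bound): 0×
order of uses: z, x
typing: ill-typed: argument of type Str → Str where Str is required
ordered: ✗ — the type mismatch rejects it
linear: ✗ — not simply typable
affine: ✗ — fails simple typing
relevant: ✗ — a type mismatch blocks all five
unrestricted: ✗ — the type mismatch rejects it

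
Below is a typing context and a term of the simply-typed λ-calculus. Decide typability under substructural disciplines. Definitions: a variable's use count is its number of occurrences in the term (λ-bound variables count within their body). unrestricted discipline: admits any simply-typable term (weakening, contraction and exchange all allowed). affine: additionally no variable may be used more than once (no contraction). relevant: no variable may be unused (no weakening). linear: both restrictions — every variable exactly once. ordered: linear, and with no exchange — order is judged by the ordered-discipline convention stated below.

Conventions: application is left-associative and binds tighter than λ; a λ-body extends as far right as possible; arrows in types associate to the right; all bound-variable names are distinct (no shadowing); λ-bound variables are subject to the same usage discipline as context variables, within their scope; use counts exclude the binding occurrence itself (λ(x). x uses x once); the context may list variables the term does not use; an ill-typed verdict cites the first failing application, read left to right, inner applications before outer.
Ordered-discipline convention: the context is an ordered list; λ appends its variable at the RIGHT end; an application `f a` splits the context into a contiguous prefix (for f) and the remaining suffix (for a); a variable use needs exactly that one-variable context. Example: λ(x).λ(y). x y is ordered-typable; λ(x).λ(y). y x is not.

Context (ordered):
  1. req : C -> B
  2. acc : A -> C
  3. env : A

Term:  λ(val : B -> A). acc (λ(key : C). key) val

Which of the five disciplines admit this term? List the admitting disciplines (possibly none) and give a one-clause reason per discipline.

admitting disciplines: none
variable uses: req=0; acc=1; env=0; val (bound)=1; key (bound)=1
uses in reading order: acc, key, val
typing: ill-typed: an argument C -> C mismatches the expected A
ordered: ✗ — not simply typable
linear: ✗ — fails simple typing
affine: ✗ — a type mismatch blocks all five
relevant: ✗ — the type mismatch rejects it
unrestricted: ✗ — not simply typable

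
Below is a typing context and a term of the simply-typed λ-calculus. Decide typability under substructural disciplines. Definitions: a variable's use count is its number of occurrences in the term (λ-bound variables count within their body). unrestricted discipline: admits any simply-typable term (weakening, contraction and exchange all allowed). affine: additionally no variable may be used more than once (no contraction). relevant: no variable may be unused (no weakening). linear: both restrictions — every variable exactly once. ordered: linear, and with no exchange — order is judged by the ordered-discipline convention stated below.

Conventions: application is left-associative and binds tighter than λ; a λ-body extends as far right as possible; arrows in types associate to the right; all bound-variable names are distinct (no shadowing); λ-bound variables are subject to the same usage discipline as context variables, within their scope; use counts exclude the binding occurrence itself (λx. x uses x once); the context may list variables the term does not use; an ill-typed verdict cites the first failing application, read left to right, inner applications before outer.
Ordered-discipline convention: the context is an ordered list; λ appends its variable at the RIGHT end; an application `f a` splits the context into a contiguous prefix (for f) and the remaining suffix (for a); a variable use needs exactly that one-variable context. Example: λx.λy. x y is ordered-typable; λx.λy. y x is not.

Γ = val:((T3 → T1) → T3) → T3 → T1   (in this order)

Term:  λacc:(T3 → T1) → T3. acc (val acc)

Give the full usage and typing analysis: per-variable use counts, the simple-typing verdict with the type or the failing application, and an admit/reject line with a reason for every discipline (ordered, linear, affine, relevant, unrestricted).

use counts: val: 1, acc (λ-bound): 2
uses in reading order: acc, val, acc
typing: the term checks, with type ((T3 → T1) → T3) → T3
ordered ✗ (repeated use of acc ×2)
linear ✗ (repeated use of acc ×2)
affine ✗ (repeated use of acc ×2)
relevant ✓ (val, acc: all used, weakening unneeded)
unrestricted ✓ (simply typable at ((T3 → T1) → T3) → T3; W, C, E all held)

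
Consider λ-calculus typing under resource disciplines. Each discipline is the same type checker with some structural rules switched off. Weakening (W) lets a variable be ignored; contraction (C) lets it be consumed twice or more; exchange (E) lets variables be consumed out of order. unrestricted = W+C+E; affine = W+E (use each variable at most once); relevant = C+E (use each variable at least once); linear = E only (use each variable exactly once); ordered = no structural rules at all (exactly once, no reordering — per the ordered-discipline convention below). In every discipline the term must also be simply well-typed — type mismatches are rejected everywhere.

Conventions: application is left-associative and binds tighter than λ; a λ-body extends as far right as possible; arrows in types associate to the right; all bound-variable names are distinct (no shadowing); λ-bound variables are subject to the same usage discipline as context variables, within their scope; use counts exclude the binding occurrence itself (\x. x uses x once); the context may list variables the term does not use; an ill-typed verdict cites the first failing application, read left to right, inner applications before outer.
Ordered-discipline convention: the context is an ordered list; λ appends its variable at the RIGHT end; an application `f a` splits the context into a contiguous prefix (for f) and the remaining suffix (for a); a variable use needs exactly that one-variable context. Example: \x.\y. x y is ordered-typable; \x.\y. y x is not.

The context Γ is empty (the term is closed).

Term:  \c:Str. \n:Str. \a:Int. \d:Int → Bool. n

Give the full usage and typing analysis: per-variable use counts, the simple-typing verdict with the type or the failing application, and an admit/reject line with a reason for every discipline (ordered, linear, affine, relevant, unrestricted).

use counts: c [bound]: 0×; n [bound]: 1×; a [bound]: 0×; d [bound]: 0×
order of uses: n
typing: the term checks, with type Str → Str → Int → (Int → Bool) → Str
ordered ✗ (c, a, d left unused)
linear ✗ (c, a, d left unused)
affine ✓ (none of c, n, a, d used more than once)
relevant ✗ (c, a, d left unused)
unrestricted ✓ (typability at Str → Str → Int → (Int → Bool) → Str is all that's needed)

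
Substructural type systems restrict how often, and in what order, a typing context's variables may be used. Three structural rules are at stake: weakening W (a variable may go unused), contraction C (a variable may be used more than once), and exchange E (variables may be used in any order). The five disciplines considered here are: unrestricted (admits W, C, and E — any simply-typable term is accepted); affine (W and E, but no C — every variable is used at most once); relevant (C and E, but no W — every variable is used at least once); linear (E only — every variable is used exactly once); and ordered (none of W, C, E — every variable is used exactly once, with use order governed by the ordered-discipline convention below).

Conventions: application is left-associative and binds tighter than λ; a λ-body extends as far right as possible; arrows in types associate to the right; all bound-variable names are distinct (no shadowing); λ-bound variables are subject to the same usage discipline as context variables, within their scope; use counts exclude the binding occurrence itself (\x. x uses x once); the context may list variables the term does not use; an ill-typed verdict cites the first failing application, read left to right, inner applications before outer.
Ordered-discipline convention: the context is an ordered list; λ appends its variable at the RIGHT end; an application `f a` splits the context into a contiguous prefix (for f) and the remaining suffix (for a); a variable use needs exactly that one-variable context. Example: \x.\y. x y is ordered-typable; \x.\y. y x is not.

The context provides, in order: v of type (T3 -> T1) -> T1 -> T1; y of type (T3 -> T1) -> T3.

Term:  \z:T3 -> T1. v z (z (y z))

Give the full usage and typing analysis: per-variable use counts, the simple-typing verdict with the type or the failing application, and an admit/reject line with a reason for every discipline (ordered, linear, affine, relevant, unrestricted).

counts: v ×1, y ×1, z [bound] ×3
uses in reading order: v, z, z, y, z
typing: well-typed at (T3 -> T1) -> T1
ordered ✗ (repeated use of z ×3)
linear ✗ (repeated use of z ×3)
affine ✗ (repeated use of z ×3)
relevant ✓ (at least one use each (v, y, z))
unrestricted ✓ (well-typed at (T3 -> T1) -> T1; no restrictions here)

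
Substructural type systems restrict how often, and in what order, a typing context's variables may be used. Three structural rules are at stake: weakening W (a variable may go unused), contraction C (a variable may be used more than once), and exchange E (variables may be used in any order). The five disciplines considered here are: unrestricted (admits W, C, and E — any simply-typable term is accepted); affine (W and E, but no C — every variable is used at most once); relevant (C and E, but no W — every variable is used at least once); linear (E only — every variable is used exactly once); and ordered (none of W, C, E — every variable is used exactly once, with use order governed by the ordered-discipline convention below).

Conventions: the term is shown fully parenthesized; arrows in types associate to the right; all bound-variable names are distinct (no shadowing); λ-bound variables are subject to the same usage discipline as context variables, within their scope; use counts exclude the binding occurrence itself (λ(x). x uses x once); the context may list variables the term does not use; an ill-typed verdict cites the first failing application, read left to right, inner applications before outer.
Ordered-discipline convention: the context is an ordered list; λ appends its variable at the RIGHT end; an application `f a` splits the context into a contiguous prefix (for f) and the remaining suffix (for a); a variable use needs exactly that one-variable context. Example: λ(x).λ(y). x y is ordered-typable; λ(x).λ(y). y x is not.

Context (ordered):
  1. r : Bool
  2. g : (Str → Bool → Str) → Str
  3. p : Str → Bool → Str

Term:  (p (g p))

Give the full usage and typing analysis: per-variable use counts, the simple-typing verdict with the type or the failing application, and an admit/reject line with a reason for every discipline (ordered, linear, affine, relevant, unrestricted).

counts: r ×0; g ×1; p ×2
left-to-right use order: p, g, p
typing: well-typed at Bool → Str
ordered: ✗, uses contraction: p ×2; r never used (weakening)
linear: ✗, uses contraction: p ×2; r never used (weakening)
affine: ✗, uses contraction: p ×2
relevant: ✗, r never used (weakening)
unrestricted: ✓, well-typed at Bool → Str; no restrictions here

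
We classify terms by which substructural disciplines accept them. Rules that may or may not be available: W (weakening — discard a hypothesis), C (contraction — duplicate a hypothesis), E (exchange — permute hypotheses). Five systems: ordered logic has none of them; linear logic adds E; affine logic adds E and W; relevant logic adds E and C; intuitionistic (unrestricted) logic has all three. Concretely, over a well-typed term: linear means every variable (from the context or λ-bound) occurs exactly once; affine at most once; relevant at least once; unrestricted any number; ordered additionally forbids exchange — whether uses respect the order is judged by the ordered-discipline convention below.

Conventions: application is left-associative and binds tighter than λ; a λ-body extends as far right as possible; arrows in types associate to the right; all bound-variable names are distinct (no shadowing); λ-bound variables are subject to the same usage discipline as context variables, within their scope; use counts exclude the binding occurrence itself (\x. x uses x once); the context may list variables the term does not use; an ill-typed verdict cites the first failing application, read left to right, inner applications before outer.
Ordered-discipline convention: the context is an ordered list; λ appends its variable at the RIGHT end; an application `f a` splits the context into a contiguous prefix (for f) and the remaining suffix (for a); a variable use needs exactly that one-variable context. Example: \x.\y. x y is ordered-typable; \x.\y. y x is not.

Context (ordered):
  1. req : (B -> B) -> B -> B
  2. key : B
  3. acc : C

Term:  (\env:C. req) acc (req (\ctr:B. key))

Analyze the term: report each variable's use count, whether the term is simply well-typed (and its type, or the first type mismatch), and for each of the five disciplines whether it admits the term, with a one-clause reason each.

use counts: req: 2; key: 1; acc: 1; env [bound]: 0; ctr [bound]: 0
left-to-right use order: req, acc, req, key
typing: the term checks, with type B -> B
ordered ✗ (uses contraction: req ×2; needs weakening: env, ctr unused)
linear ✗ (uses contraction: req ×2; needs weakening: env, ctr unused)
affine ✗ (uses contraction: req ×2)
relevant ✗ (needs weakening: env, ctr unused)
unrestricted ✓ (type-checks (B -> B) and nothing is barred)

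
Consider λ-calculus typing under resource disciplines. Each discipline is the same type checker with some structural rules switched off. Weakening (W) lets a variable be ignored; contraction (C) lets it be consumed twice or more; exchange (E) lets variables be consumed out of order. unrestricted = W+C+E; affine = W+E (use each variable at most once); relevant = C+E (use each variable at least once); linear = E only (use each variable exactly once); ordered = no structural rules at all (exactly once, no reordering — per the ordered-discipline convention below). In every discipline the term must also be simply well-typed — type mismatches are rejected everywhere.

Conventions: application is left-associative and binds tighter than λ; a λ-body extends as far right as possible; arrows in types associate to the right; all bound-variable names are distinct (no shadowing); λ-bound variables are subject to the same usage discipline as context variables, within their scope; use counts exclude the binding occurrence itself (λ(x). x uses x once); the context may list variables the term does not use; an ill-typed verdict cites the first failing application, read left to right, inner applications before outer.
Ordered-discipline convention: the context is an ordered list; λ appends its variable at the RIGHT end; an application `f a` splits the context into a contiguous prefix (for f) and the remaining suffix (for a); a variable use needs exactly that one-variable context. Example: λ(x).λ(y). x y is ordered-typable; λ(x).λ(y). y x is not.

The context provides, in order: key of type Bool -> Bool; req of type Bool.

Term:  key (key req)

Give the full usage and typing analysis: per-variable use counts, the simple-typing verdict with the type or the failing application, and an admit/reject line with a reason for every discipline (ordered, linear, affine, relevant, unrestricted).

variable uses: key: 2, req: 1
uses in reading order: key, key, req
typing: well-typed at Bool
ordered: ✗, uses contraction: key ×2
linear: ✗, uses contraction: key ×2
affine: ✗, uses contraction: key ×2
relevant: ✓, at least one use each (key, req)
unrestricted: ✓, simply typable at Bool; W, C, E all held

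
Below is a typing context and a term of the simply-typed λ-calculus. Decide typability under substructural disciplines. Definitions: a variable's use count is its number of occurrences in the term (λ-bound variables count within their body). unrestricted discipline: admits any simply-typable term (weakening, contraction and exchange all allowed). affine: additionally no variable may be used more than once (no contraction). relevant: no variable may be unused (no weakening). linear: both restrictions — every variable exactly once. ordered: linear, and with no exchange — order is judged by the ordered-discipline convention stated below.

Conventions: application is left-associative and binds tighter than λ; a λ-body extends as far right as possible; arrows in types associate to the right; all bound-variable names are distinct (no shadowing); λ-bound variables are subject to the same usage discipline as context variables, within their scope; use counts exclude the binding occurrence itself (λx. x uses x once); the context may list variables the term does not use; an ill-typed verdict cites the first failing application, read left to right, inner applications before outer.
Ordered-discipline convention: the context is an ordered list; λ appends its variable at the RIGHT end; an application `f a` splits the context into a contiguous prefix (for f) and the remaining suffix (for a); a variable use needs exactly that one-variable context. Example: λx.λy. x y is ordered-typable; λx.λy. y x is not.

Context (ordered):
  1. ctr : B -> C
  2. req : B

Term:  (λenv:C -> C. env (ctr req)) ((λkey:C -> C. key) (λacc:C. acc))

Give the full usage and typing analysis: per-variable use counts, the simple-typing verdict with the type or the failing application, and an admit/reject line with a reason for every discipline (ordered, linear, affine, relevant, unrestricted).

counts: ctr: 1; req: 1; env [bound]: 1; key [bound]: 1; acc [bound]: 1
use order (left to right): env, ctr, req, key, acc
typing: the term checks, with type C
ordered: ✗, needs exchange: uses follow env, ctr, req, key, acc
linear: ✓, single use per variable (ctr, req, env, key, acc)
affine: ✓, at most one use each (ctr, req, env, key, acc)
relevant: ✓, every one of ctr, req, env, key, acc appears
unrestricted: ✓, simply typable at C; W, C, E all held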